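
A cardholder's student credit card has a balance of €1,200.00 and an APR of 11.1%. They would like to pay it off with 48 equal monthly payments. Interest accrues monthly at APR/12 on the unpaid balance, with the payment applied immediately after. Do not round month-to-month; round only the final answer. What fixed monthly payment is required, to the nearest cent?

Monthly rate r = 11.1%/12 = 0.925% = 0.00925.
Level-payment amortization: P = B₀·r / (1 − (1+r)^(−n)) = 1200.00·0.00925 / (1 − 1.00925^(−48)).
Denominator 1 − (1+r)^(−48) = 0.35722406.
P = 11.1 / 0.35722406 ≈ 31.07.

€31.07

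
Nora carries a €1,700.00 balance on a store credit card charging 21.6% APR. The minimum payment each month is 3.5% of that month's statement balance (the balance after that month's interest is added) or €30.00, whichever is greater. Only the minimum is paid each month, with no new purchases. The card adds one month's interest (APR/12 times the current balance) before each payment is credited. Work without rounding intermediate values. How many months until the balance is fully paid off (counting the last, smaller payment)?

79 months

Monthly rate r = 21.6%/12 = 1.8% = 0.018.
While 3.5% of the post-interest balance exceeds €30.00, each month B ← (B·(1+r))·(1 − 0.035), i.e. B shrinks by the factor (1+r)·0.965 = 0.98237.
This holds for months 1–40. Entering month 41 the balance is €834.55; 3.5% of the post-interest balance is now below €30.00, so the flat €30.00 minimum applies from here.
From month 41 a fixed €30.00 at rate r clears €834.55 in 39 more payments. Total: 40 + 39 = 79 months.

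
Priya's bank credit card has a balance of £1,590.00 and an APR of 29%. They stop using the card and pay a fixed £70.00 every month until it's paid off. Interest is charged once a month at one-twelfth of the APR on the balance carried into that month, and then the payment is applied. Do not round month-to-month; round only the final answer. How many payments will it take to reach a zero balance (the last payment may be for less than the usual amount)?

34 payments

Monthly rate r = 29%/12 = 2.41667% = 0.0241667.
Recurrence: B ← B·(1+r) − £70.00.
Month 1: interest £38.42; balance after payment £1,558.42.
Month 2: interest £37.66; balance after payment £1,526.09.
Closed form: n = −ln(1 − rB₀/P)/ln(1+r) = −ln(0.45107)/ln(1.02417) ≈ 33.340, so the balance reaches zero during payment 34.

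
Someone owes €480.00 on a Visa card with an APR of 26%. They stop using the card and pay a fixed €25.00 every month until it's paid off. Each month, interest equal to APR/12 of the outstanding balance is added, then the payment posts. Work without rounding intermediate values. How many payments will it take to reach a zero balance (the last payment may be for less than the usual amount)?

26 payments

Monthly rate r = 26%/12 = 2.16667% = 0.0216667.
Recurrence: B ← B·(1+r) − €25.00.
Month 1: interest €10.40; balance after payment €465.40.
Month 2: interest €10.08; balance after payment €450.48.
Closed form: n = −ln(1 − rB₀/P)/ln(1+r) = −ln(0.584)/ln(1.02167) ≈ 25.092, so the balance reaches zero during payment 26.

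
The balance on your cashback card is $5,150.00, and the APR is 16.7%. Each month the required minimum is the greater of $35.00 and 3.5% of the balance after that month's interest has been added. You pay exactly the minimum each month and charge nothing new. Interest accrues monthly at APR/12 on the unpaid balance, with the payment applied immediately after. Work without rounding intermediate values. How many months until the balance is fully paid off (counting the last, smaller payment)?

Monthly rate r = 16.7%/12 = 1.39167% = 0.0139167.
While 3.5% of the post-interest balance exceeds $35.00, each month B ← (B·(1+r))·(1 − 0.035), i.e. B shrinks by the factor (1+r)·0.965 = 0.97843.
This holds for months 1–76. Entering month 77 the balance is $981.87; 3.5% of the post-interest balance is now below $35.00, so the flat $35.00 minimum applies from here.
From month 77 a fixed $35.00 at rate r clears $981.87 in 36 more payments. Total: 76 + 36 = 112 months.

112 months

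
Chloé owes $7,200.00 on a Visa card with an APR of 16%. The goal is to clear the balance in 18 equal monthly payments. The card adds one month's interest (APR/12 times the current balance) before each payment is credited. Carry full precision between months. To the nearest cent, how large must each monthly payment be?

$452.57

Monthly rate r = 16%/12 = 1.33333% = 0.0133333.
Level-payment amortization: P = B₀·r / (1 − (1+r)^(−n)) = 7200.00·0.0133333 / (1 − 1.01333^(−18)).
Denominator 1 − (1+r)^(−18) = 0.212123621.
P = 96 / 0.212123621 ≈ 452.57.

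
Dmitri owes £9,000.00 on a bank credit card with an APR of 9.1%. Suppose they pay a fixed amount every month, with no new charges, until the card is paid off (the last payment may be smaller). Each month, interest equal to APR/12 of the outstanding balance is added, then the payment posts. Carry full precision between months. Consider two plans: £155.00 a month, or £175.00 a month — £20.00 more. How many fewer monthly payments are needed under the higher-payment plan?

Monthly rate r = 9.1%/12 = 0.758333% = 0.00758333.
At £155.00/mo: n = ⌈−ln(1 − rB₀/P)/ln(1+r)⌉ = 77 payments (last £128.02); total interest = total paid − £9,000.00 = £2,908.02.
At £175.00/mo: 66 payments (last £75.20); total interest £2,450.20.
Payments saved = 77 − 66 = 11.

11 fewer payments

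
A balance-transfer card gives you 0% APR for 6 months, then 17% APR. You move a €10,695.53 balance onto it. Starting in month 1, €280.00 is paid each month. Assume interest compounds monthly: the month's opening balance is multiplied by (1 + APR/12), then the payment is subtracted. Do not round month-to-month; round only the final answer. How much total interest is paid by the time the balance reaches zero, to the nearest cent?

€3,108.02

Promo months 1–6 at r₀ = 0%/12 = 0; months 7+ at r₁ = 17%/12 = 0.0141667.
After month 6 (no interest yet): B = €10,695.53 − 6·€280.00 = €9,015.53.
Then at r₁ with €280.00/mo: n₂ = −ln(1 − r₁·B/P)/ln(1+r₁) ≈ 43.30 → 44 more payments.
Total paid = 49·€280.00 + €83.55 = €13,803.55; interest = €13,803.55 − €10,695.53 = €3,108.02.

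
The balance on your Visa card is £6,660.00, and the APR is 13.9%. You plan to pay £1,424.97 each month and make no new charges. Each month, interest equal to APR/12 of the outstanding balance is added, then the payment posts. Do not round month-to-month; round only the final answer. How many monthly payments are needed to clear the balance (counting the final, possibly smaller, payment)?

5 payments

Monthly rate r = 13.9%/12 = 1.15833% = 0.0115833.
Recurrence: B ← B·(1+r) − £1,424.97.
Month 1: interest £77.15; balance after payment £5,312.18.
Month 2: interest £61.53; balance after payment £3,948.74.
Month 3: interest £45.74; balance after payment £2,569.51.
Month 4: interest £29.76; balance after payment £1,174.30.
Month 5: interest £13.60; balance after payment £0.00.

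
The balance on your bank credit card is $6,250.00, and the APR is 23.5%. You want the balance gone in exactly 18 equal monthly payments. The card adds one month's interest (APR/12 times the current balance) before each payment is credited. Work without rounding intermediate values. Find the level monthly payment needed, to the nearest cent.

Monthly rate r = 23.5%/12 = 1.95833% = 0.0195833.
Level-payment amortization: P = B₀·r / (1 − (1+r)^(−n)) = 6250.00·0.0195833 / (1 − 1.01958^(−18)).
Denominator 1 − (1+r)^(−18) = 0.294672361.
P = 122.396 / 0.294672361 ≈ 415.36.

$415.36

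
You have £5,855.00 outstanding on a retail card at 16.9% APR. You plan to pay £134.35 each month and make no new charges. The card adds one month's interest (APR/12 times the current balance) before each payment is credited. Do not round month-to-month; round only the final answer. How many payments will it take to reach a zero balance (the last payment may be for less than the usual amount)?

Monthly rate r = 16.9%/12 = 1.40833% = 0.0140833.
Recurrence: B ← B·(1+r) − £134.35.
Month 1: interest £82.46; balance after payment £5,803.11.
Month 2: interest £81.73; balance after payment £5,750.49.
Closed form: n = −ln(1 − rB₀/P)/ln(1+r) = −ln(0.38625)/ln(1.01408) ≈ 68.021, so the balance reaches zero during payment 69.

69 payments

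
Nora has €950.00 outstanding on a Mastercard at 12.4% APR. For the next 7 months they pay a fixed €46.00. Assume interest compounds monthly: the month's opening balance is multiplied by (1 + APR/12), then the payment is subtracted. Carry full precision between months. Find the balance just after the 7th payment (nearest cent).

€688.73

Monthly rate r = 12.4%/12 = 1.03333% = 0.0103333.
Each month: B ← B·(1+r) − €46.00.
Month 1: interest €9.82; balance after payment €913.82.
Month 2: interest €9.44; balance after payment €877.26.
Month 3: interest €9.07; balance after payment €840.32.
Month 4: interest €8.68; balance after payment €803.01.
Month 5: interest €8.30; balance after payment €765.31.
Month 6: interest €7.91; balance after payment €727.21.
Month 7: interest €7.51; balance after payment €688.73.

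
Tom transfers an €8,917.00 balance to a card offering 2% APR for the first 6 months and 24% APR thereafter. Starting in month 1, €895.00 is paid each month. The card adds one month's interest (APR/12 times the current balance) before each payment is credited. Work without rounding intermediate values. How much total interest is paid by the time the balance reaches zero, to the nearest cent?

Promo months 1–6 at r₀ = 2%/12 = 0.00166667; months 7+ at r₁ = 24%/12 = 0.02.
After month 6: iterate B ← B·(1+r₀) − €895.00 for 6 months → €3,614.12.
Then at r₁ with €895.00/mo: n₂ = −ln(1 − r₁·B/P)/ln(1+r₁) ≈ 4.25 → 5 more payments.
Total paid = 10·€895.00 + €227.66 = €9,177.66; interest = €9,177.66 − €8,917.00 = €260.66.

€260.66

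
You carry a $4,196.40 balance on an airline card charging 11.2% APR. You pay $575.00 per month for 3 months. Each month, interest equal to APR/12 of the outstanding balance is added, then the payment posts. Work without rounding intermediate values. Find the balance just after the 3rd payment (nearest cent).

$2,573.85

Monthly rate r = 11.2%/12 = 0.933333% = 0.00933333.
Each month: B ← B·(1+r) − $575.00.
Month 1: interest $39.17; balance after payment $3,660.57.
Month 2: interest $34.17; balance after payment $3,119.73.
Month 3: interest $29.12; balance after payment $2,573.85.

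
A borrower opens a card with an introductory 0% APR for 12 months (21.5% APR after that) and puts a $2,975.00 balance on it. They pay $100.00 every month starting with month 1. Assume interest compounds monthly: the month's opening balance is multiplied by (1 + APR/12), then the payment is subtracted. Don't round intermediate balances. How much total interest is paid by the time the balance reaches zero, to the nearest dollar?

$381

Promo months 1–12 at r₀ = 0%/12 = 0; months 13+ at r₁ = 21.5%/12 = 0.0179167.
After month 12 (no interest yet): B = $2,975.00 − 12·$100.00 = $1,775.00.
Then at r₁ with $100.00/mo: n₂ = −ln(1 − r₁·B/P)/ln(1+r₁) ≈ 21.55 → 22 more payments.
Total paid = 33·$100.00 + $55.61 = $3,355.61; interest = $3,355.61 − $2,975.00 = $380.61.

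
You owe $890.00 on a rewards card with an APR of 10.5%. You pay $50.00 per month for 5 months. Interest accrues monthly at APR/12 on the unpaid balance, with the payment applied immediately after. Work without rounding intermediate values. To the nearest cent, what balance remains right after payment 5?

$675.21

Monthly rate r = 10.5%/12 = 0.875% = 0.00875.
Each month: B ← B·(1+r) − $50.00.
Month 1: interest $7.79; balance after payment $847.79.
Month 2: interest $7.42; balance after payment $805.21.
Month 3: interest $7.05; balance after payment $762.25.
Month 4: interest $6.67; balance after payment $718.92.
Month 5: interest $6.29; balance after payment $675.21.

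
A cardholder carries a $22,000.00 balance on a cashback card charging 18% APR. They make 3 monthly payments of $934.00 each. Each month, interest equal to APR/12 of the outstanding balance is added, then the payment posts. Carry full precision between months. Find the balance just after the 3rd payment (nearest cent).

$20,160.68

Monthly rate r = 18%/12 = 1.5% = 0.015.
Each month: B ← B·(1+r) − $934.00.
Month 1: interest $330.00; balance after payment $21,396.00.
Month 2: interest $320.94; balance after payment $20,782.94.
Month 3: interest $311.74; balance after payment $20,160.68.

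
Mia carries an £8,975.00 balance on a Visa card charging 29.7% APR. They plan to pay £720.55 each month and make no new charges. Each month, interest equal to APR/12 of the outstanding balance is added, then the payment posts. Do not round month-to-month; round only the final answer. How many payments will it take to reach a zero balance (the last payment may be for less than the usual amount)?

16 payments

Monthly rate r = 29.7%/12 = 2.475% = 0.02475.
Recurrence: B ← B·(1+r) − £720.55.
Month 1: interest £222.13; balance after payment £8,476.58.
Month 2: interest £209.80; balance after payment £7,965.83.
Closed form: n = −ln(1 − rB₀/P)/ln(1+r) = −ln(0.69172)/ln(1.02475) ≈ 15.075, so the balance reaches zero during payment 16.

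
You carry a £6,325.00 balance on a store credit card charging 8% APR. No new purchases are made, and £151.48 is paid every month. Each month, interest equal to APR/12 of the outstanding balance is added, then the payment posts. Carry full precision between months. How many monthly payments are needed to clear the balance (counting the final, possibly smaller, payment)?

Monthly rate r = 8%/12 = 0.666667% = 0.00666667.
Recurrence: B ← B·(1+r) − £151.48.
Month 1: interest £42.17; balance after payment £6,215.69.
Month 2: interest £41.44; balance after payment £6,105.64.
Closed form: n = −ln(1 − rB₀/P)/ln(1+r) = −ln(0.72164)/ln(1.00667) ≈ 49.098, so the balance reaches zero during payment 50.

50 months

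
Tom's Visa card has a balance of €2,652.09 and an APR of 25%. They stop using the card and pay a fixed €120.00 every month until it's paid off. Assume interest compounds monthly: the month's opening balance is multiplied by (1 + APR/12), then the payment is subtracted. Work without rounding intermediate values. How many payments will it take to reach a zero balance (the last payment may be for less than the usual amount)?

30 months

Monthly rate r = 25%/12 = 2.08333% = 0.0208333.
Recurrence: B ← B·(1+r) − €120.00.
Month 1: interest €55.25; balance after payment €2,587.34.
Month 2: interest €53.90; balance after payment €2,521.24.
Closed form: n = −ln(1 − rB₀/P)/ln(1+r) = −ln(0.53957)/ln(1.02083) ≈ 29.923, so the balance reaches zero during payment 30.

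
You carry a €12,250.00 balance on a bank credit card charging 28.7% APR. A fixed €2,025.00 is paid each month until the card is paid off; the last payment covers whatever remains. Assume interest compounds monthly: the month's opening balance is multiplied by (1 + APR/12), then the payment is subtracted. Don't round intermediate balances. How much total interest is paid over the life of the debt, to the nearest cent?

€1,145.43

Monthly rate r = 28.7%/12 = 2.39167% = 0.0239167.
Payoff takes n = ⌈−ln(1 − rB₀/P)/ln(1+r)⌉ = ⌈6.612⌉ = 7 payments; the last is €1,245.43.
Total paid = 6·€2,025.00 + €1,245.43 = €13,395.43.
Total interest = total paid − principal = €13,395.43 − €12,250.00 = €1,145.43.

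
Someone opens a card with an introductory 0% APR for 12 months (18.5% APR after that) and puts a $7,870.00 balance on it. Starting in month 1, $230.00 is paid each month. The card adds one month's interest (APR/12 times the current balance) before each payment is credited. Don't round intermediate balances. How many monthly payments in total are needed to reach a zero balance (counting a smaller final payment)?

Promo months 1–12 at r₀ = 0%/12 = 0; months 13+ at r₁ = 18.5%/12 = 0.0154167.
After month 12 (no interest yet): B = $7,870.00 − 12·$230.00 = $5,110.00.
Then at r₁ with $230.00/mo: n₂ = −ln(1 − r₁·B/P)/ln(1+r₁) ≈ 27.41 → 28 more payments.

40 months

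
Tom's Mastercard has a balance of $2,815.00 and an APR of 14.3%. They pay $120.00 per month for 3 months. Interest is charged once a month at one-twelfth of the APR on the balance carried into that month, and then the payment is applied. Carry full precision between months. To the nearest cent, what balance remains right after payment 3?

$2,552.53

Monthly rate r = 14.3%/12 = 1.19167% = 0.0119167.
Each month: B ← B·(1+r) − $120.00.
Month 1: interest $33.55; balance after payment $2,728.55.
Month 2: interest $32.52; balance after payment $2,641.06.
Month 3: interest $31.47; balance after payment $2,552.53.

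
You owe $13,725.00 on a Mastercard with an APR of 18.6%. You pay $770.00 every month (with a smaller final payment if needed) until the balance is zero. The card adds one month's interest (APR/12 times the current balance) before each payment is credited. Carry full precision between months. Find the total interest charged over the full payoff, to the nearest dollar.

Monthly rate r = 18.6%/12 = 1.55% = 0.0155.
Payoff takes n = ⌈−ln(1 − rB₀/P)/ln(1+r)⌉ = ⌈21.023⌉ = 22 payments; the last is $17.70.
Total paid = 21·$770.00 + $17.70 = $16,187.70.
Total interest = total paid − principal = $16,187.70 − $13,725.00 = $2,462.70.

$2,463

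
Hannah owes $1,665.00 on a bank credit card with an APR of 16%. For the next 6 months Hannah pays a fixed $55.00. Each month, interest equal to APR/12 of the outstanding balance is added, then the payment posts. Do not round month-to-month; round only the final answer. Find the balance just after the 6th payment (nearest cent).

Monthly rate r = 16%/12 = 1.33333% = 0.0133333.
Each month: B ← B·(1+r) − $55.00.
Month 1: interest $22.20; balance after payment $1,632.20.
Month 2: interest $21.76; balance after payment $1,598.96.
Month 3: interest $21.32; balance after payment $1,565.28.
Month 4: interest $20.87; balance after payment $1,531.15.
Month 5: interest $20.42; balance after payment $1,496.57.
Month 6: interest $19.95; balance after payment $1,461.52.

$1,461.52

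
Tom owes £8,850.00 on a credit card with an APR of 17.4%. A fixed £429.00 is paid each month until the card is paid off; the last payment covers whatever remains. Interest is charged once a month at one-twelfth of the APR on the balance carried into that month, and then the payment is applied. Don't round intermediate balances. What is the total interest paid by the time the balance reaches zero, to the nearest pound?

£1,742

Monthly rate r = 17.4%/12 = 1.45% = 0.0145.
Payoff takes n = ⌈−ln(1 − rB₀/P)/ln(1+r)⌉ = ⌈24.689⌉ = 25 payments; the last is £296.45.
Total paid = 24·£429.00 + £296.45 = £10,592.45.
Total interest = total paid − principal = £10,592.45 − £8,850.00 = £1,742.45.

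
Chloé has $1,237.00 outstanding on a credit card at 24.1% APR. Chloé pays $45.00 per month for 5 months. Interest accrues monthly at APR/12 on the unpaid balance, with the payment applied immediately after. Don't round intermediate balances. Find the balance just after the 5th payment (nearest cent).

$1,132.09

Monthly rate r = 24.1%/12 = 2.00833% = 0.0200833.
Each month: B ← B·(1+r) − $45.00.
Month 1: interest $24.84; balance after payment $1,216.84.
Month 2: interest $24.44; balance after payment $1,196.28.
Month 3: interest $24.03; balance after payment $1,175.31.
Month 4: interest $23.60; balance after payment $1,153.91.
Month 5: interest $23.17; balance after payment $1,132.09.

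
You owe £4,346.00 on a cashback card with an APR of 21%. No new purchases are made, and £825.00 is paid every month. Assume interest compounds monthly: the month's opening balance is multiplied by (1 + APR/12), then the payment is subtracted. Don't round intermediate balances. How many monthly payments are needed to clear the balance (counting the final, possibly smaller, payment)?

Monthly rate r = 21%/12 = 1.75% = 0.0175.
Recurrence: B ← B·(1+r) − £825.00.
Month 1: interest £76.06; balance after payment £3,597.06.
Month 2: interest £62.95; balance after payment £2,835.00.
Month 3: interest £49.61; balance after payment £2,059.62.
Month 4: interest £36.04; balance after payment £1,270.66.
Month 5: interest £22.24; balance after payment £467.90.
Month 6: interest £8.19; balance after payment £0.00.

6 months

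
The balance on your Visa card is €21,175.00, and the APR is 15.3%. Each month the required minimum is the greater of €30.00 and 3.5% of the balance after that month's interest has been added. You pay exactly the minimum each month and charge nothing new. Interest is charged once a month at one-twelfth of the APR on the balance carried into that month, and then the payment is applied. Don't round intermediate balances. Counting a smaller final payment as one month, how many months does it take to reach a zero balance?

Monthly rate r = 15.3%/12 = 1.275% = 0.01275.
While 3.5% of the post-interest balance exceeds €30.00, each month B ← (B·(1+r))·(1 − 0.035), i.e. B shrinks by the factor (1+r)·0.965 = 0.9773.
This holds for months 1–141. Entering month 142 the balance is €831.75; 3.5% of the post-interest balance is now below €30.00, so the flat €30.00 minimum applies from here.
From month 142 a fixed €30.00 at rate r clears €831.75 in 35 more payments. Total: 141 + 35 = 176 months.

176 months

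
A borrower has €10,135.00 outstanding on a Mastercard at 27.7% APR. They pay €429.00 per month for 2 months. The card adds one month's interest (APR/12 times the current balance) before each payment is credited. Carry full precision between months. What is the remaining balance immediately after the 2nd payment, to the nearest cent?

€9,740.40

Monthly rate r = 27.7%/12 = 2.30833% = 0.0230833.
Each month: B ← B·(1+r) − €429.00.
Month 1: interest €233.95; balance after payment €9,939.95.
Month 2: interest €229.45; balance after payment €9,740.40.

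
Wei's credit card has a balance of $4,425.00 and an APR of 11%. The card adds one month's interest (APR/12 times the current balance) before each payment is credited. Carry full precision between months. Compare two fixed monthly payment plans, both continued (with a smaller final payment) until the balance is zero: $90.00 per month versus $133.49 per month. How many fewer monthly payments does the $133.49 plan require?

26 fewer payments

Monthly rate r = 11%/12 = 0.916667% = 0.00916667.
At $90.00/mo: n = ⌈−ln(1 − rB₀/P)/ln(1+r)⌉ = 66 payments (last $59.09); total interest = total paid − $4,425.00 = $1,484.09.
At $133.49/mo: 40 payments (last $92.81); total interest $873.92.
Payments saved = 66 − 40 = 26.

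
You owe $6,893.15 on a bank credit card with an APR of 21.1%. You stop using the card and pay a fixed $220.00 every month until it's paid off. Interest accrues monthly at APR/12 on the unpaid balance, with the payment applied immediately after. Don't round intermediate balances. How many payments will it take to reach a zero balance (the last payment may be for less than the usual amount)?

Monthly rate r = 21.1%/12 = 1.75833% = 0.0175833.
Recurrence: B ← B·(1+r) − $220.00.
Month 1: interest $121.20; balance after payment $6,794.35.
Month 2: interest $119.47; balance after payment $6,693.82.
Closed form: n = −ln(1 − rB₀/P)/ln(1+r) = −ln(0.44907)/ln(1.01758) ≈ 45.930, so the balance reaches zero during payment 46.

46 months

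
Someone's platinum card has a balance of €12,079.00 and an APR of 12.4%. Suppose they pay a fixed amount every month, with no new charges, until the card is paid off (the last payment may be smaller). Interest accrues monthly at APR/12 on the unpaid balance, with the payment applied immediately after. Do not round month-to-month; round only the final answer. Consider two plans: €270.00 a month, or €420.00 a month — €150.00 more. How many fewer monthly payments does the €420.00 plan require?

26 fewer payments

Monthly rate r = 12.4%/12 = 1.03333% = 0.0103333.
At €270.00/mo: n = ⌈−ln(1 − rB₀/P)/ln(1+r)⌉ = 61 payments (last €94.97); total interest = total paid − €12,079.00 = €4,215.97.
At €420.00/mo: 35 payments (last €128.19); total interest €2,329.19.
Payments saved = 61 − 35 = 26.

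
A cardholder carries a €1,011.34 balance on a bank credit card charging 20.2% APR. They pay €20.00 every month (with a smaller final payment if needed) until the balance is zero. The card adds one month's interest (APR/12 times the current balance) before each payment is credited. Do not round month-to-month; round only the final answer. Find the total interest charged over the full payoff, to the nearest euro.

€1,271

Monthly rate r = 20.2%/12 = 1.68333% = 0.0168333.
Payoff takes n = ⌈−ln(1 − rB₀/P)/ln(1+r)⌉ = ⌈114.132⌉ = 115 payments; the last is €2.65.
Total paid = 114·€20.00 + €2.65 = €2,282.65.
Total interest = total paid − principal = €2,282.65 − €1,011.34 = €1,271.31.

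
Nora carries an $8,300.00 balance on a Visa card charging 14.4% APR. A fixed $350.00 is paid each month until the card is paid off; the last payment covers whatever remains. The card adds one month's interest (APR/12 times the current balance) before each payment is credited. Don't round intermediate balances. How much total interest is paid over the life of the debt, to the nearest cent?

$1,525.77

Monthly rate r = 14.4%/12 = 1.2% = 0.012.
Payoff takes n = ⌈−ln(1 − rB₀/P)/ln(1+r)⌉ = ⌈28.073⌉ = 29 payments; the last is $25.77.
Total paid = 28·$350.00 + $25.77 = $9,825.77.
Total interest = total paid − principal = $9,825.77 − $8,300.00 = $1,525.77.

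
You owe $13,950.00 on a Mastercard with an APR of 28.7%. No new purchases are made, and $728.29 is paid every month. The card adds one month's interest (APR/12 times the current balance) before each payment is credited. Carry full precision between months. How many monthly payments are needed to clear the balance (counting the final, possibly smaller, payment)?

Monthly rate r = 28.7%/12 = 2.39167% = 0.0239167.
Recurrence: B ← B·(1+r) − $728.29.
Month 1: interest $333.64; balance after payment $13,555.35.
Month 2: interest $324.20; balance after payment $13,151.26.
Closed form: n = −ln(1 − rB₀/P)/ln(1+r) = −ln(0.54189)/ln(1.02392) ≈ 25.923, so the balance reaches zero during payment 26.

26 payments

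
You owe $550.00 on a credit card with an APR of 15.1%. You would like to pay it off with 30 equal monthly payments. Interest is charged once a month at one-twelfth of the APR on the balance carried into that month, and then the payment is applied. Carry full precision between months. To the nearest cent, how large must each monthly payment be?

Monthly rate r = 15.1%/12 = 1.25833% = 0.0125833.
Level-payment amortization: P = B₀·r / (1 − (1+r)^(−n)) = 550.00·0.0125833 / (1 − 1.01258^(−30)).
Denominator 1 − (1+r)^(−30) = 0.31281012.
P = 6.92083 / 0.31281012 ≈ 22.12.

$22.12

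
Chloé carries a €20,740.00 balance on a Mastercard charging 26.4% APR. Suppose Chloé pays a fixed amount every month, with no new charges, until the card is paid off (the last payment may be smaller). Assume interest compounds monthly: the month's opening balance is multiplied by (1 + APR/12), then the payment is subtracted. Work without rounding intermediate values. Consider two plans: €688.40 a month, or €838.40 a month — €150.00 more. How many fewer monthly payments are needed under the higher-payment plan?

Monthly rate r = 26.4%/12 = 2.2% = 0.022.
At €688.40/mo: n = ⌈−ln(1 − rB₀/P)/ln(1+r)⌉ = 50 payments (last €658.38); total interest = total paid − €20,740.00 = €13,649.98.
At €838.40/mo: 37 payments (last €91.30); total interest €9,533.70.
Payments saved = 50 − 37 = 13.

13 fewer payments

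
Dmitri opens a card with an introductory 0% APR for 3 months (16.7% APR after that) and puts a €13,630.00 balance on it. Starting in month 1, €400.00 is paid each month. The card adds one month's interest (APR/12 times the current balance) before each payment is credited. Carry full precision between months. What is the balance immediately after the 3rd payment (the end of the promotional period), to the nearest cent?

€12,430.00

Promo months 1–3 at r₀ = 0%/12 = 0; months 4+ at r₁ = 16.7%/12 = 0.0139167.
After month 3 (no interest yet): B = €13,630.00 − 3·€400.00 = €12,430.00.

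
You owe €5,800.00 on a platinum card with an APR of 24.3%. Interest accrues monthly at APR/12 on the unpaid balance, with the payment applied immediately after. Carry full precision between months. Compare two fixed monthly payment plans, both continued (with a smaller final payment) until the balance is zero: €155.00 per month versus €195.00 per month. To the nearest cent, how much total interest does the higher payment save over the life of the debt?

Monthly rate r = 24.3%/12 = 2.025% = 0.02025.
At €155.00/mo: n = ⌈−ln(1 − rB₀/P)/ln(1+r)⌉ = 71 payments (last €111.75); total interest = total paid − €5,800.00 = €5,161.75.
At €195.00/mo: 46 payments (last €193.87); total interest €3,168.87.
Interest saved = €5,161.75 − €3,168.87 = €1,992.88.

€1,992.88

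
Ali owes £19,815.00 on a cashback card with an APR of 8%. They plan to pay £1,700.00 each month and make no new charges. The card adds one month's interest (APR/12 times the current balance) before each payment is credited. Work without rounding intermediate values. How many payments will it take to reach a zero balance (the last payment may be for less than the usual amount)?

13 months

Monthly rate r = 8%/12 = 0.666667% = 0.00666667.
Recurrence: B ← B·(1+r) − £1,700.00.
Month 1: interest £132.10; balance after payment £18,247.10.
Month 2: interest £121.65; balance after payment £16,668.75.
Closed form: n = −ln(1 − rB₀/P)/ln(1+r) = −ln(0.92229)/ln(1.00667) ≈ 12.174, so the balance reaches zero during payment 13.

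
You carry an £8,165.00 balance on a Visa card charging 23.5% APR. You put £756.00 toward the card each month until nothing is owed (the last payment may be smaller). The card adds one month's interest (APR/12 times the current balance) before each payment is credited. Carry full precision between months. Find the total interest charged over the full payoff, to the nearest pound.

£1,099

Monthly rate r = 23.5%/12 = 1.95833% = 0.0195833.
Payoff takes n = ⌈−ln(1 − rB₀/P)/ln(1+r)⌉ = ⌈12.253⌉ = 13 payments; the last is £192.43.
Total paid = 12·£756.00 + £192.43 = £9,264.43.
Total interest = total paid − principal = £9,264.43 − £8,165.00 = £1,099.43.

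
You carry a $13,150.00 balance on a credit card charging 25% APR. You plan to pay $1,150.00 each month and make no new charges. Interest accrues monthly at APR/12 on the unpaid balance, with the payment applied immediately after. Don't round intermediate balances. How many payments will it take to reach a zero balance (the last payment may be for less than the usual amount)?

14 months

Monthly rate r = 25%/12 = 2.08333% = 0.0208333.
Recurrence: B ← B·(1+r) − $1,150.00.
Month 1: interest $273.96; balance after payment $12,273.96.
Month 2: interest $255.71; balance after payment $11,379.67.
Closed form: n = −ln(1 − rB₀/P)/ln(1+r) = −ln(0.76178)/ln(1.02083) ≈ 13.197, so the balance reaches zero during payment 14.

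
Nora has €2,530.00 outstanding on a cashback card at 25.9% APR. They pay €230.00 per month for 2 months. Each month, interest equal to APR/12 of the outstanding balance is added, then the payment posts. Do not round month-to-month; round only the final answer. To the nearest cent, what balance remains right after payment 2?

Monthly rate r = 25.9%/12 = 2.15833% = 0.0215833.
Each month: B ← B·(1+r) − €230.00.
Month 1: interest €54.61; balance after payment €2,354.61.
Month 2: interest €50.82; balance after payment €2,175.43.

€2,175.43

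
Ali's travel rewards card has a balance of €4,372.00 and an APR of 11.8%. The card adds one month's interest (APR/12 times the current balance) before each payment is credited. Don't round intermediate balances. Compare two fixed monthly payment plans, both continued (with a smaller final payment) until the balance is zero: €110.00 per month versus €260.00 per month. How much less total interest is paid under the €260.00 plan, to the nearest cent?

€769.21

Monthly rate r = 11.8%/12 = 0.983333% = 0.00983333.
At €110.00/mo: n = ⌈−ln(1 − rB₀/P)/ln(1+r)⌉ = 51 payments (last €71.99); total interest = total paid − €4,372.00 = €1,199.99.
At €260.00/mo: 19 payments (last €122.78); total interest €430.78.
Interest saved = €1,199.99 − €430.78 = €769.21.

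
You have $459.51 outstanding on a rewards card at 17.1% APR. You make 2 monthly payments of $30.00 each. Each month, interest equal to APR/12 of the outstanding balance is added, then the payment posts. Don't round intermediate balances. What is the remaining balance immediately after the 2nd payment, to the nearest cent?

$412.27

Monthly rate r = 17.1%/12 = 1.425% = 0.01425.
Each month: B ← B·(1+r) − $30.00.
Month 1: interest $6.55; balance after payment $436.06.
Month 2: interest $6.21; balance after payment $412.27.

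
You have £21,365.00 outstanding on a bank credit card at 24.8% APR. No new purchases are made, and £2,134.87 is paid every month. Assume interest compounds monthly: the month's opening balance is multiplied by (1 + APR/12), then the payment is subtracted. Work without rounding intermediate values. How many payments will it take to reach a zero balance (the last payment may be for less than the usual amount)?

12 payments

Monthly rate r = 24.8%/12 = 2.06667% = 0.0206667.
Recurrence: B ← B·(1+r) − £2,134.87.
Month 1: interest £441.54; balance after payment £19,671.67.
Month 2: interest £406.55; balance after payment £17,943.35.
Closed form: n = −ln(1 − rB₀/P)/ln(1+r) = −ln(0.79318)/ln(1.02067) ≈ 11.327, so the balance reaches zero during payment 12.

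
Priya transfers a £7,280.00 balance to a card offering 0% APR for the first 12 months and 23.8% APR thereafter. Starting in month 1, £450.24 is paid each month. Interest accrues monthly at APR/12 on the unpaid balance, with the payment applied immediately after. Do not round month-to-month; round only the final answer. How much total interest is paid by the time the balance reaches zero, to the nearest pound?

£103

Promo months 1–12 at r₀ = 0%/12 = 0; months 13+ at r₁ = 23.8%/12 = 0.0198333.
After month 12 (no interest yet): B = £7,280.00 − 12·£450.24 = £1,877.12.
Then at r₁ with £450.24/mo: n₂ = −ln(1 − r₁·B/P)/ln(1+r₁) ≈ 4.39 → 5 more payments.
Total paid = 16·£450.24 + £178.75 = £7,382.59; interest = £7,382.59 − £7,280.00 = £102.59.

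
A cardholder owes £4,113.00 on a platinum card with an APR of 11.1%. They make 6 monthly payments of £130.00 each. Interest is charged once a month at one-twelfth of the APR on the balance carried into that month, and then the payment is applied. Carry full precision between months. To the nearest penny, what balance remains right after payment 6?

£3,548.35

Monthly rate r = 11.1%/12 = 0.925% = 0.00925.
Each month: B ← B·(1+r) − £130.00.
Month 1: interest £38.05; balance after payment £4,021.05.
Month 2: interest £37.19; balance after payment £3,928.24.
Month 3: interest £36.34; balance after payment £3,834.58.
Month 4: interest £35.47; balance after payment £3,740.05.
Month 5: interest £34.60; balance after payment £3,644.64.
Month 6: interest £33.71; balance after payment £3,548.35.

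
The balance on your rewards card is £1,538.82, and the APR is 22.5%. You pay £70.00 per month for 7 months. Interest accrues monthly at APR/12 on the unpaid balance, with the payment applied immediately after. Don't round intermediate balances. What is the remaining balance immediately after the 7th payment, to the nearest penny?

Monthly rate r = 22.5%/12 = 1.875% = 0.01875.
Each month: B ← B·(1+r) − £70.00.
Month 1: interest £28.85; balance after payment £1,497.67.
Month 2: interest £28.08; balance after payment £1,455.75.
Month 3: interest £27.30; balance after payment £1,413.05.
Month 4: interest £26.49; balance after payment £1,369.54.
Month 5: interest £25.68; balance after payment £1,325.22.
Month 6: interest £24.85; balance after payment £1,280.07.
Month 7: interest £24.00; balance after payment £1,234.07.

£1,234.07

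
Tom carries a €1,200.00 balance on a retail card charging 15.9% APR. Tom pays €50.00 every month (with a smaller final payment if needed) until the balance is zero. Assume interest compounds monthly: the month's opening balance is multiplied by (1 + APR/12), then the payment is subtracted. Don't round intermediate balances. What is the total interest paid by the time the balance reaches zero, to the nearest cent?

€253.82

Monthly rate r = 15.9%/12 = 1.325% = 0.01325.
Payoff takes n = ⌈−ln(1 − rB₀/P)/ln(1+r)⌉ = ⌈29.076⌉ = 30 payments; the last is €3.82.
Total paid = 29·€50.00 + €3.82 = €1,453.82.
Total interest = total paid − principal = €1,453.82 − €1,200.00 = €253.82.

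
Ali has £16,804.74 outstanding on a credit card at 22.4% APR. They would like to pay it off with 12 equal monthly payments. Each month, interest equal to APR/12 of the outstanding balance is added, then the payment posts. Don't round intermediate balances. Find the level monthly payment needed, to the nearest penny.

£1,576.07

Monthly rate r = 22.4%/12 = 1.86667% = 0.0186667.
Level-payment amortization: P = B₀·r / (1 − (1+r)^(−n)) = 16804.74·0.0186667 / (1 − 1.01867^(−12)).
Denominator 1 − (1+r)^(−12) = 0.199032568.
P = 313.688 / 0.199032568 ≈ 1576.07.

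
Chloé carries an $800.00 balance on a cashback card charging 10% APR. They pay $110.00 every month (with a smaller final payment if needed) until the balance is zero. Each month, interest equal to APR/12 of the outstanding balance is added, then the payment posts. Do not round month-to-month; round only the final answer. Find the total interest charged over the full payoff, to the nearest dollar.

Monthly rate r = 10%/12 = 0.833333% = 0.00833333.
Payoff takes n = ⌈−ln(1 − rB₀/P)/ln(1+r)⌉ = ⌈7.534⌉ = 8 payments; the last is $58.82.
Total paid = 7·$110.00 + $58.82 = $828.82.
Total interest = total paid − principal = $828.82 − $800.00 = $28.82.

$29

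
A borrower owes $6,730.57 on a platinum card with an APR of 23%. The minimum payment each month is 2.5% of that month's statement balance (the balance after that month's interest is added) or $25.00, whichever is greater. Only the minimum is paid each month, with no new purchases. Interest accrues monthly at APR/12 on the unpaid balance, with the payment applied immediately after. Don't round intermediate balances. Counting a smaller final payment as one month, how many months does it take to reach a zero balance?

Monthly rate r = 23%/12 = 1.91667% = 0.0191667.
While 2.5% of the post-interest balance exceeds $25.00, each month B ← (B·(1+r))·(1 − 0.025), i.e. B shrinks by the factor (1+r)·0.975 = 0.99369.
This holds for months 1–305. Entering month 306 the balance is $975.55; 2.5% of the post-interest balance is now below $25.00, so the flat $25.00 minimum applies from here.
From month 306 a fixed $25.00 at rate r clears $975.55 in 73 more payments. Total: 305 + 73 = 378 months.

378 months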